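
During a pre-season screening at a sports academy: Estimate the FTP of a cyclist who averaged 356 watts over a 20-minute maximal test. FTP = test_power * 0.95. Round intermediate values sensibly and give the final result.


FTP = 356 * 0.95 = 338.2 W

338.2 W


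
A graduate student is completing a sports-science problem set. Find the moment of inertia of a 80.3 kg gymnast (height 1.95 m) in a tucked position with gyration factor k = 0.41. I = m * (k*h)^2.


Radius of gyration = 0.41 * 1.95 = 0.7995 m
I = 80.3 * 0.7995^2
= 80.3 * 0.6392
= 51.328 kg*m^2

51.328 kg*m^2


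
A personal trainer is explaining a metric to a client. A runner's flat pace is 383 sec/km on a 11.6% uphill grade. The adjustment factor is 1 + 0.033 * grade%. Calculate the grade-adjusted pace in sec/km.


Factor = 1 + 0.033 * 11.6 = 1.3828
Adjusted pace = 383 * 1.3828
= 529.61 sec/km

529.61 s/km


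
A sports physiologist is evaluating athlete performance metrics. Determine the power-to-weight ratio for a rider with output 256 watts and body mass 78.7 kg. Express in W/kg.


P/W = 256 / 78.7 = 3.253 W/kg

3.253 W/kg


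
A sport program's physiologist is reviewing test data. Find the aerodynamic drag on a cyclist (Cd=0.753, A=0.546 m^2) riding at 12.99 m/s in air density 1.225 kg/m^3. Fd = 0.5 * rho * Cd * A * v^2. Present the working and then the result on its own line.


Fd = 0.5 * 1.225 * 0.753 * 0.546 * 12.99^2
= 0.5 * 1.225 * 0.753 * 0.546 * 168.7401
= 42.492 N

42.492 N


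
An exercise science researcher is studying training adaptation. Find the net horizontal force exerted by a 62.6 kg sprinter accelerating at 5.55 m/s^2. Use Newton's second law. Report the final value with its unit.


Newton's second law: F = m * a
F = 62.6 * 5.55 = 347.43 N

347.43 N


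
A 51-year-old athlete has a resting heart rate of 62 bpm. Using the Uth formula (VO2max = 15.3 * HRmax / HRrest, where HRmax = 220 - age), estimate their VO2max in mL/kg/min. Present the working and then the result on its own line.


HRmax = 220 - 51 = 169 bpm
Ratio = HRmax / HRrest = 169 / 62 = 2.7258
VO2max = 15.3 * 2.7258 = 41.7 mL/kg/min

41.7 mL/kg/min


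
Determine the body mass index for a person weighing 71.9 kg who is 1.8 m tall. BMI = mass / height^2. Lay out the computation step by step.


BMI = mass / height^2
= 71.9 / 1.8^2
= 71.9 / 3.24
= 22.19 kg/m^2

22.19 kg/m^2


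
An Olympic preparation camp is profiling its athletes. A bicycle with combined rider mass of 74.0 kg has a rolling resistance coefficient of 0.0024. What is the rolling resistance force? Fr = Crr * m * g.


Fr = 0.0024 * 74.0 * 9.81
= 0.1776 * 9.81
= 1.742 N

1.742 N


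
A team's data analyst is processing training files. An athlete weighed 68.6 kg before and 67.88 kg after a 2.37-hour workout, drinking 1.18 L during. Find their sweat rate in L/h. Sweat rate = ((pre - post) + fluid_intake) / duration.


Body mass change = 0.72 kg
Total sweat loss = 0.72 + 1.18 = 1.9 L
Rate = 1.9 / 2.37 = 0.802 L/h

0.802 L/h


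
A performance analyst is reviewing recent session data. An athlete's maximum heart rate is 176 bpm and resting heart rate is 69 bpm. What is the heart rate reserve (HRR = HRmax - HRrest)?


HRR = HRmax - HRrest
= 176 - 69
= 107 bpm

107 bpm


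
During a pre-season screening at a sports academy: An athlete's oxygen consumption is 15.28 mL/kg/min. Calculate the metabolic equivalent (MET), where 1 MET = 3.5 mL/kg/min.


MET = VO2 / 3.5
= 15.28 / 3.5
= 4.37 METs

4.37 METs


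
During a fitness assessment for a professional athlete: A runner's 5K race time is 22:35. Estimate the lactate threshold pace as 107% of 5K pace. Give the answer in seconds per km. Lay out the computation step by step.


Total race time = 22*60 + 35 = 1355 seconds
5K pace = 1355 / 5 = 271.0 sec/km
LT pace = 271.0 * 1.07 = 289.97 sec/km

289.97 s/km


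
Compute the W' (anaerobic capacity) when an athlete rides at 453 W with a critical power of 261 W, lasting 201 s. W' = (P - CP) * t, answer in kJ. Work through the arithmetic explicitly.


Above-CP power = 192 W
Duration = 201 s
W' = 192 * 201 = 38592 J
Convert: 38592 / 1000 = 38.592 kJ

38.592 kJ


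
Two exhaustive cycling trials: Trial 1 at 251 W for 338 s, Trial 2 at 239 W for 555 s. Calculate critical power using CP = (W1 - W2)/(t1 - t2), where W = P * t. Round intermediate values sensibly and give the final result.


W1 = 251 * 338 = 84838 J
W2 = 239 * 555 = 132645 J
CP = (84838 - 132645) / (338 - 555)
= -47807 / -217
= 220.31 W

220.31 W


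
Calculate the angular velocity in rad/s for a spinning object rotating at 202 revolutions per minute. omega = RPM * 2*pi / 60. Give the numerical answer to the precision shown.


omega = RPM * 2*pi / 60
= 202 * 6.28318531 / 60
= 21.153 rad/s

21.153 rad/s


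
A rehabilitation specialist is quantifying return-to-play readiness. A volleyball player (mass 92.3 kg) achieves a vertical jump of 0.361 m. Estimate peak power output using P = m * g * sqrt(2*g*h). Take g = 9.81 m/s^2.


2 * g * h = 2 * 9.81 * 0.361 = 7.08282
sqrt(7.08282) = 2.661357 m/s
P = 92.3 * 9.81 * 2.661357 = 2409.76 W

2409.76 W


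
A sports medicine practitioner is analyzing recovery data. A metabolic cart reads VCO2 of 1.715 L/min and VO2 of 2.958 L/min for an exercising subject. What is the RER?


RER = VCO2 / VO2 = 1.715 / 2.958 = 0.5798

0.5798


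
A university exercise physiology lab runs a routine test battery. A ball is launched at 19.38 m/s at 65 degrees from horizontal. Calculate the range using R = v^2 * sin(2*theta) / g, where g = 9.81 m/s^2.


sin(2 * 65) = sin(130) = 0.766044
v^2 = 19.38^2 = 375.5844
R = 375.5844 * 0.766044 / 9.81
= 29.329 m

29.329 m


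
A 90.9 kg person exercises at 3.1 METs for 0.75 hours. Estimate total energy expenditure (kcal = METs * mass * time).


Energy = METs * mass(kg) * time(h)
= 3.1 * 90.9 * 0.75
= 211.34 kcal

211.34 kcal


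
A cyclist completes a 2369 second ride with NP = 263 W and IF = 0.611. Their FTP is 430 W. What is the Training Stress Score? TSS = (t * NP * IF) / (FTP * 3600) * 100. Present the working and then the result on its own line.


t * NP * IF = 2369 * 263 * 0.611 = 380681.717
FTP * 3600 = 1548000
TSS = (380681.717 / 1548000) * 100 = 24.59

24.59 TSS


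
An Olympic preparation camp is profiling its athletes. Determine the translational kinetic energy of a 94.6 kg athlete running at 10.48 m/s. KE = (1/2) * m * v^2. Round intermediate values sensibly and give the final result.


KE = 0.5 * m * v^2
= 0.5 * 94.6 * 10.48^2
= 0.5 * 94.6 * 109.8304
= 5194.98 J

5194.98 J


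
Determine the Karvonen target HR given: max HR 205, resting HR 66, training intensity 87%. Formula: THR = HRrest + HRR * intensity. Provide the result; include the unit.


HRR = HRmax - HRrest = 205 - 66 = 139
THR = 66 + 139 * 0.87
= 186.93 bpm

186.93 bpm


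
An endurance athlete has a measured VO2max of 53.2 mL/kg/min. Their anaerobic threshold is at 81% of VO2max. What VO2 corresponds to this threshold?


Anaerobic threshold VO2 = VO2max * 81%
= 53.2 * 0.81
= 43.09 mL/kg/min

43.09 mL/kg/min


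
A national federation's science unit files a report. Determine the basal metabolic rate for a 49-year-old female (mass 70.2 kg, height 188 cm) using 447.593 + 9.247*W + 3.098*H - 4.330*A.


BMR = 447.593 + 9.247*70.2 + 3.098*188 - 4.330*49
= 1466.99 kcal/day

1466.99 kcal/day


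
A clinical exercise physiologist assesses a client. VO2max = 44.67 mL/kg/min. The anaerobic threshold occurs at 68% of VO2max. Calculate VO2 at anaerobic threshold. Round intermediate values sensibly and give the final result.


AT fraction = 68 / 100 = 0.68
AT VO2 = 44.67 * 0.68
= 30.38 mL/kg/min

30.38 mL/kg/min


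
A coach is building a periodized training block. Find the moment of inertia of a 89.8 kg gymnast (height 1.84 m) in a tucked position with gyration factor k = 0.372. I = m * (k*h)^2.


Radius of gyration = 0.372 * 1.84 = 0.68448 m
I = 89.8 * 0.68448^2
= 89.8 * 0.468513
= 42.072 kg*m^2

42.072 kg*m^2


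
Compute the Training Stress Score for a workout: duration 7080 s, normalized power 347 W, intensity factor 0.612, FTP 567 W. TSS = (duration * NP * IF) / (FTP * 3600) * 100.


Product = 7080 * 347 * 0.612 = 1503537.12
Base = 567 * 3600 = 2041200
TSS = 1503537.12 / 2041200 * 100 = 73.66

73.66 TSS


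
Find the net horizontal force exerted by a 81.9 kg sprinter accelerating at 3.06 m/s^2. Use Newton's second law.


Newton's second law: F = m * a
F = 81.9 * 3.06 = 250.61 N

250.61 N


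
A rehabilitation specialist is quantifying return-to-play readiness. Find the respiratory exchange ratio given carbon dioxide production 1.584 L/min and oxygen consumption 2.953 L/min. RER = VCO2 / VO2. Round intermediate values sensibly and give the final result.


VCO2 = 1.584 L/min
VO2 = 2.953 L/min
RER = 1.584 / 2.953 = 0.5364

0.5364


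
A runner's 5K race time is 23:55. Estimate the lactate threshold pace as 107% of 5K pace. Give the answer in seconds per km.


Total race time = 23*60 + 55 = 1435 seconds
5K pace = 1435 / 5 = 287.0 sec/km
LT pace = 287.0 * 1.07 = 307.09 sec/km

307.09 s/km


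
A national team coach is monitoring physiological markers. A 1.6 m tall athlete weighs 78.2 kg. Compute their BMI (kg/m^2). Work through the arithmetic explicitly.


height^2 = 2.56 m^2
BMI = 78.2 / 2.56 = 30.55 kg/m^2

30.55 kg/m^2


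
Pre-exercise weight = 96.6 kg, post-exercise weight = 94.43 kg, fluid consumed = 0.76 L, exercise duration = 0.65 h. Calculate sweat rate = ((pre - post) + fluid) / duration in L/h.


Weight loss = 96.6 - 94.43 = 2.17 kg (approx L)
Total sweat = 2.17 + 0.76 = 2.93 L
Sweat rate = 2.93 / 0.65 = 4.508 L/h

4.508 L/h


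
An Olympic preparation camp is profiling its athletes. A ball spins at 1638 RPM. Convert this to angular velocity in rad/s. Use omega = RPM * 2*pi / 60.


omega = 1638 * 2 * pi / 60
= 1638 * 6.28318531 / 60
= 10291.858 / 60
= 171.531 rad/s

171.531 rad/s


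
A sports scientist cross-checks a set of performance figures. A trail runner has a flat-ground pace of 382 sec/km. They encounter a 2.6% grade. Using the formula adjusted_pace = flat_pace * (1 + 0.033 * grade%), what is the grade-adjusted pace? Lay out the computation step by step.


Grade factor = 1 + 0.033 * 2.6 = 1.0858
Adjusted = 382 * 1.0858 = 414.78 sec/km

414.78 s/km


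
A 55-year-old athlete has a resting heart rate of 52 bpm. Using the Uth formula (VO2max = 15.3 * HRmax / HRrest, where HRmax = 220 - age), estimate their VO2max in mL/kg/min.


HRmax = 220 - 55 = 165 bpm
Ratio = HRmax / HRrest = 165 / 52 = 3.1731
VO2max = 15.3 * 3.1731 = 48.55 mL/kg/min

48.55 mL/kg/min


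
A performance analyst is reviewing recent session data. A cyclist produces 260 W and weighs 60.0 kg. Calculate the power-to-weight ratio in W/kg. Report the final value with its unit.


P/W = power / mass
= 260 / 60.0
= 4.333 W/kg

4.333 W/kg


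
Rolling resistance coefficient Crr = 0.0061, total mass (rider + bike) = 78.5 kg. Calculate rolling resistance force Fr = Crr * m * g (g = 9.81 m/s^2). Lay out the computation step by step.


Fr = Crr * m * g
= 0.0061 * 78.5 * 9.81
= 4.698 N

4.698 N


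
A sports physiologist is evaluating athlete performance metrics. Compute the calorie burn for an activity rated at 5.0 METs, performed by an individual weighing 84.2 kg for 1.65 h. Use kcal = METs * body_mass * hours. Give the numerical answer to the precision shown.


Product of METs and mass = 5.0 * 84.2 = 421.0
Total kcal = 421.0 * 1.65 = 694.65 kcal

694.65 kcal


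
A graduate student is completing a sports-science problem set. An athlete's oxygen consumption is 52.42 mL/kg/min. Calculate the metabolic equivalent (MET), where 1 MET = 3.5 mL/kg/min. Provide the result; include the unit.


MET = VO2 / 3.5
= 52.42 / 3.5
= 14.98 METs

14.98 METs


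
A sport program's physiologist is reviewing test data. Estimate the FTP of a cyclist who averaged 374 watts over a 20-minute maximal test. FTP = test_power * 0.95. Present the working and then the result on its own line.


FTP = 374 * 0.95 = 355.3 W

355.3 W


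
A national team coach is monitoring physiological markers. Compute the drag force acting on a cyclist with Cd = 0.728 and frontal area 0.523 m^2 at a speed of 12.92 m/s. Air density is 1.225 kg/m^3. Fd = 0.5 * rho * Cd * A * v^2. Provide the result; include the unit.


Step 1: v^2 = 166.9264
Step 2: Fd = 0.5 * 1.225 * 0.728 * 0.523 * 166.9264
= 38.928 N

38.928 N


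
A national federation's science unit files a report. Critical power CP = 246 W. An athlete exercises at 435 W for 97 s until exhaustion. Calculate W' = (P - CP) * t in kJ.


P - CP = 435 - 246 = 189 W
W' = 189 * 97 = 18333 J
= 18333 / 1000 = 18.333 kJ

18.333 kJ


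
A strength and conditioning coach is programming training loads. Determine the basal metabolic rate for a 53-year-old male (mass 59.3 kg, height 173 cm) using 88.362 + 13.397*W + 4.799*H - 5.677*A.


BMR = 88.362 + 13.397*59.3 + 4.799*173 - 5.677*53
= 1412.15 kcal/day

1412.15 kcal/day


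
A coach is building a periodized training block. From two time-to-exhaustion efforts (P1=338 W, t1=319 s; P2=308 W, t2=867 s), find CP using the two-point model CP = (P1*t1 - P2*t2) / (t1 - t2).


Work in trial 1 = 107822 J
Work in trial 2 = 267036 J
Delta work = -159214 J
Delta time = -548 s
CP = -159214 / -548 = 290.54 W

290.54 W


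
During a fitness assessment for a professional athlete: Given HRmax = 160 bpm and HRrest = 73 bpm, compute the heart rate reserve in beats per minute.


Heart rate reserve = maximum HR minus resting HR
HRR = 160 - 73 = 87 bpm

87 bpm


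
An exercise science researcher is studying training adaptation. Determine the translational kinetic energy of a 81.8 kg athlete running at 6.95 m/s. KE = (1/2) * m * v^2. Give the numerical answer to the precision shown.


KE = 0.5 * m * v^2
= 0.5 * 81.8 * 6.95^2
= 0.5 * 81.8 * 48.3025
= 1975.57 J

1975.57 J


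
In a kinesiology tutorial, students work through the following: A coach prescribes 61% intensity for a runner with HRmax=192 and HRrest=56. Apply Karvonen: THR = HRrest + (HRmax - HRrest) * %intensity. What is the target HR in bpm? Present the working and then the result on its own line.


Heart rate reserve = 192 - 56 = 136
Intensity fraction = 61 / 100 = 0.61
THR = 56 + 136 * 0.61 = 138.96 bpm

138.96 bpm


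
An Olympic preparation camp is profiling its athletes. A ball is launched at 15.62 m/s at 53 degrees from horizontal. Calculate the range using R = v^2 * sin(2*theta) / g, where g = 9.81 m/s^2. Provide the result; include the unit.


sin(2 * 53) = sin(106) = 0.961262
v^2 = 15.62^2 = 243.9844
R = 243.9844 * 0.961262 / 9.81
= 23.908 m

23.908 m


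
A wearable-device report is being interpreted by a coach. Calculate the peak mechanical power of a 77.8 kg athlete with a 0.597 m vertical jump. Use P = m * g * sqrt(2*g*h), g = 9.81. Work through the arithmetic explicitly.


First, sqrt(2gh) = sqrt(2 * 9.81 * 0.597)
= sqrt(11.71314) = 3.422446 m/s
Power = 77.8 * 9.81 * 3.422446 = 2612.07 W

2612.07 W


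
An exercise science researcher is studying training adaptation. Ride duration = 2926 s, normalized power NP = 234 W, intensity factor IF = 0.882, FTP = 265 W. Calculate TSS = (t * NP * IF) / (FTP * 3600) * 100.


Numerator = 2926 * 234 * 0.882 = 603891.288
Denominator = 265 * 3600 = 954000
TSS = 603891.288 / 954000 * 100
= 63.3

63.3 TSS


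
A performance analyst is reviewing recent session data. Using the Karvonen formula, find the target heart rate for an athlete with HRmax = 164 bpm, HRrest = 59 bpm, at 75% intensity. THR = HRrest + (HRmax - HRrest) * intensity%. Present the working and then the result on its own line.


HRR = 164 - 59 = 105
THR = 59 + 105 * 0.75
= 59 + 78.75
= 137.75 bpm

137.75 bpm


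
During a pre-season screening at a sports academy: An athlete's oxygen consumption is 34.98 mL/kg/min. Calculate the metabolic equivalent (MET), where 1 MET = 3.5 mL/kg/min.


MET = VO2 / 3.5
= 34.98 / 3.5
= 9.99 METs

9.99 METs


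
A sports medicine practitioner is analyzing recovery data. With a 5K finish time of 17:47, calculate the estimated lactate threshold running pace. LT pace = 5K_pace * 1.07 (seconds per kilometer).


Race duration = 1067 s for 5 km
Average pace = 1067 / 5 = 213.4 s/km
LT pace = 213.4 * 1.07
= 228.34 s/km

228.34 s/km


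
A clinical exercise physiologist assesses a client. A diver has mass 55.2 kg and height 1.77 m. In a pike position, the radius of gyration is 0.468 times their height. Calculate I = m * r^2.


r = 0.468 * 1.77 = 0.82836 m
I = m * r^2 = 55.2 * 0.68618 = 37.877 kg*m^2

37.877 kg*m^2


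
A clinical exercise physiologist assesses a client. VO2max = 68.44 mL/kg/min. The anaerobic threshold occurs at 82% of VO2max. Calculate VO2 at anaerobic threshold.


AT fraction = 82 / 100 = 0.82
AT VO2 = 68.44 * 0.82
= 56.12 mL/kg/min

56.12 mL/kg/min


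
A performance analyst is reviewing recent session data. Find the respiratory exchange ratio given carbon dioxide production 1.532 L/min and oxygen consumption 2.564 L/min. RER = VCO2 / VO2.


VCO2 = 1.532 L/min
VO2 = 2.564 L/min
RER = 1.532 / 2.564 = 0.5975

0.5975


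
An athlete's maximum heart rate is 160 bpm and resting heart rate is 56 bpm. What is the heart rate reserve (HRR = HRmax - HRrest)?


HRR = HRmax - HRrest
= 160 - 56
= 104 bpm

104 bpm


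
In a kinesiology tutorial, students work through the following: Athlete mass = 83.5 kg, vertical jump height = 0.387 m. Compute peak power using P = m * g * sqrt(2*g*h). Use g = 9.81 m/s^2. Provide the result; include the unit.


sqrt(2 * 9.81 * 0.387) = sqrt(7.59294) = 2.755529 m/s
P = 83.5 * 9.81 * 2.755529
= 2257.15 W

2257.15 W


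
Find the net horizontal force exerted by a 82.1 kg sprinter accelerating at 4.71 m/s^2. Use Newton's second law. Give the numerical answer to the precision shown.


Newton's second law: F = m * a
F = 82.1 * 4.71 = 386.69 N

386.69 N


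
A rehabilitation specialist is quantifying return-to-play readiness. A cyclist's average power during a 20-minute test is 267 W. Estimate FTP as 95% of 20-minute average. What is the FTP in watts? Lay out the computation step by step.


FTP = 20-min power * 0.95
= 267 * 0.95
= 253.65 W

253.65 W


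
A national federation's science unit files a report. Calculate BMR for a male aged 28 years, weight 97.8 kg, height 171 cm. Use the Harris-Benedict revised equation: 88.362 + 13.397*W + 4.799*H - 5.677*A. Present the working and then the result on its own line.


Substituting values:
W term = 13.397 * 97.8 = 1310.2266
H term = 4.799 * 171 = 820.629
A term = 5.677 * 28 = 158.956
BMR = 2060.26 kcal/day

2060.26 kcal/day


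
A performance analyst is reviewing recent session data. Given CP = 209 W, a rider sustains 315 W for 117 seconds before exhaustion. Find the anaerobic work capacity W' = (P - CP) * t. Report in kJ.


Excess power = 315 - 209 = 106 W
Work above CP = 106 * 117 = 12402 J
W' = 12.402 kJ

12.402 kJ


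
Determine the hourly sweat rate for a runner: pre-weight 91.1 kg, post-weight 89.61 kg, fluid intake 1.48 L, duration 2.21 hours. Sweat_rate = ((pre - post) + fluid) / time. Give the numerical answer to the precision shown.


Mass lost = 91.1 - 89.61 = 1.49 kg
Add fluid consumed: 1.49 + 1.48 = 2.97 L total sweat
Sweat rate = 2.97 / 2.21 = 1.344 L/h

1.344 L/h


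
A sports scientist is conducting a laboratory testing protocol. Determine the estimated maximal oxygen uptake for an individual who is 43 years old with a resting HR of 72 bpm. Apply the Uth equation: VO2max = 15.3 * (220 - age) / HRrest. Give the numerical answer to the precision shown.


HRmax = 220 - 43 = 177
VO2max = 15.3 * (177 / 72)
= 15.3 * 2.4583
= 37.61 mL/kg/min

37.61 mL/kg/min


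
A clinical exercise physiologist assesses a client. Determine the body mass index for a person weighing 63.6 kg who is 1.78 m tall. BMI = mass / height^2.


BMI = mass / height^2
= 63.6 / 1.78^2
= 63.6 / 3.1684
= 20.07 kg/m^2

20.07 kg/m^2


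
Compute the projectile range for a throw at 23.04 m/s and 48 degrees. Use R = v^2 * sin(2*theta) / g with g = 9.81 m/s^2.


Two times the angle = 96 degrees
sin(96) = 0.994522
R = 530.8416 * 0.994522 / 9.81 = 53.816 m

53.816 m


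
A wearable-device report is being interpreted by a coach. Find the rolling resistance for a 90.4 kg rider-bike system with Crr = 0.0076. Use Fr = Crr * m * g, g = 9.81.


m * g = 90.4 * 9.81 = 886.824 N
Fr = 0.0076 * 886.824 = 6.74 N

6.74 N


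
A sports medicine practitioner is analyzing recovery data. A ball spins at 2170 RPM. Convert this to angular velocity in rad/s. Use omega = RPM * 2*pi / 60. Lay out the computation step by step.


omega = 2170 * 2 * pi / 60
= 2170 * 6.28318531 / 60
= 13634.512 / 60
= 227.242 rad/s

227.242 rad/s


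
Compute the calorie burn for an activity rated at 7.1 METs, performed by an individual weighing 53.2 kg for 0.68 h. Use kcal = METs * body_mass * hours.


Product of METs and mass = 7.1 * 53.2 = 377.72
Total kcal = 377.72 * 0.68 = 256.85 kcal

256.85 kcal


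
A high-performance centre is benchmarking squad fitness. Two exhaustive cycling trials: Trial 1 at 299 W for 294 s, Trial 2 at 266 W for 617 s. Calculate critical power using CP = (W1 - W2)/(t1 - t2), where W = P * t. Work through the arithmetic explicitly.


W1 = 299 * 294 = 87906 J
W2 = 266 * 617 = 164122 J
CP = (87906 - 164122) / (294 - 617)
= -76216 / -323
= 235.96 W

235.96 W


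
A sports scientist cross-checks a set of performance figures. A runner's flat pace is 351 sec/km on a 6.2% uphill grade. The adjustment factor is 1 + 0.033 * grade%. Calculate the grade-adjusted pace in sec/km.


Factor = 1 + 0.033 * 6.2 = 1.2046
Adjusted pace = 351 * 1.2046
= 422.81 sec/km

422.81 s/km


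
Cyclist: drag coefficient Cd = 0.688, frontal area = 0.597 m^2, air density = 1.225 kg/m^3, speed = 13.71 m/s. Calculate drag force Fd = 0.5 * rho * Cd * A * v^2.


v^2 = 13.71^2 = 187.9641
Fd = 0.5 * 1.225 * 0.688 * 0.597 * 187.9641
= 47.287 N

47.287 N


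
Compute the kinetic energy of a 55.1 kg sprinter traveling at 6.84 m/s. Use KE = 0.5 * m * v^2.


Velocity squared = 46.7856
KE = 0.5 * 55.1 * 46.7856 = 1288.94 J

1288.94 J


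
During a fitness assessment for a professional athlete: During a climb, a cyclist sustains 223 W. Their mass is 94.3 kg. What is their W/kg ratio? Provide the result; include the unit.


Power-to-weight = 223 W / 94.3 kg
= 2.365 W/kg

2.365 W/kg


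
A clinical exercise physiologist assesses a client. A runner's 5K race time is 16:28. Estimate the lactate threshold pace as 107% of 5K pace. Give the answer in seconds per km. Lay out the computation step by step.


Total race time = 16*60 + 28 = 988 seconds
5K pace = 988 / 5 = 197.6 sec/km
LT pace = 197.6 * 1.07 = 211.43 sec/km

211.43 s/km


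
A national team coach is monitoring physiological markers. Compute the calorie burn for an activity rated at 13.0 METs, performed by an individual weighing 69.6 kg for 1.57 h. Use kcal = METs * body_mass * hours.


Product of METs and mass = 13.0 * 69.6 = 904.8
Total kcal = 904.8 * 1.57 = 1420.54 kcal

1420.54 kcal


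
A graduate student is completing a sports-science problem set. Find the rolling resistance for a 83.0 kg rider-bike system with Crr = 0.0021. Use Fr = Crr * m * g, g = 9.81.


m * g = 83.0 * 9.81 = 814.23 N
Fr = 0.0021 * 814.23 = 1.71 N

1.71 N


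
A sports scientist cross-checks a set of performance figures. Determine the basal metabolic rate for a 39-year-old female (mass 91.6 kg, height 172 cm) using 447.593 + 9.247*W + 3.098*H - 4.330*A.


BMR = 447.593 + 9.247*91.6 + 3.098*172 - 4.330*39
= 1658.6 kcal/day

1658.6 kcal/day


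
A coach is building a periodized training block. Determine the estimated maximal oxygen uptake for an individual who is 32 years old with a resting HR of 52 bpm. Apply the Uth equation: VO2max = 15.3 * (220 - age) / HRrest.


HRmax = 220 - 32 = 188
VO2max = 15.3 * (188 / 52)
= 15.3 * 3.6154
= 55.32 mL/kg/min

55.32 mL/kg/min


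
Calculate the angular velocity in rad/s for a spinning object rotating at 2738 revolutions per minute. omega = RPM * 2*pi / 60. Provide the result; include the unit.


omega = RPM * 2*pi / 60
= 2738 * 6.28318531 / 60
= 286.723 rad/s

286.723 rad/s


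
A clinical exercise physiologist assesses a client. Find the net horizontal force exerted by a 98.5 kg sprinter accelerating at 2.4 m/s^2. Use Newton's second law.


Newton's second law: F = m * a
F = 98.5 * 2.4 = 236.4 N

236.4 N


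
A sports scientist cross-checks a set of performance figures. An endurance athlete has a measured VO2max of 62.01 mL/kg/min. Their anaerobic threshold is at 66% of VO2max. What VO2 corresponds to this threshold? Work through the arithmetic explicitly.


Anaerobic threshold VO2 = VO2max * 66%
= 62.01 * 0.66
= 40.93 mL/kg/min

40.93 mL/kg/min


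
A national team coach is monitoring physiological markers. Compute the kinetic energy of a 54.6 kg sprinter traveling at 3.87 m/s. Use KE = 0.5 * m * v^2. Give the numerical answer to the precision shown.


Velocity squared = 14.9769
KE = 0.5 * 54.6 * 14.9769 = 408.87 J

408.87 J


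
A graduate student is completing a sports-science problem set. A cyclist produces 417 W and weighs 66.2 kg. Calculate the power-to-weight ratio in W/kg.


P/W = power / mass
= 417 / 66.2
= 6.299 W/kg

6.299 W/kg


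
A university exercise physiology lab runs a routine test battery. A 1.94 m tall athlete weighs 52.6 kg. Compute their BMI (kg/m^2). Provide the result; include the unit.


height^2 = 3.7636 m^2
BMI = 52.6 / 3.7636 = 13.98 kg/m^2

13.98 kg/m^2


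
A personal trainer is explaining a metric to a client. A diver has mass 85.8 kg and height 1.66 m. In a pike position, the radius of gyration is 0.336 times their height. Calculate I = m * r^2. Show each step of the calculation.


r = 0.336 * 1.66 = 0.55776 m
I = m * r^2 = 85.8 * 0.311096 = 26.692 kg*m^2

26.692 kg*m^2


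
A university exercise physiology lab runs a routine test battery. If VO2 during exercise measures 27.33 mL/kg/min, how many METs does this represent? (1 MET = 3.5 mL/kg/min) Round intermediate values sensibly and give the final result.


METs = VO2 / 3.5 = 27.33 / 3.5 = 7.81

7.81 METs


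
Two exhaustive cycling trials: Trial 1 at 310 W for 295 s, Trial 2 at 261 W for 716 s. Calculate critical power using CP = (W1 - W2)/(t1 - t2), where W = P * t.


W1 = 310 * 295 = 91450 J
W2 = 261 * 716 = 186876 J
CP = (91450 - 186876) / (295 - 716)
= -95426 / -421
= 226.67 W

226.67 W


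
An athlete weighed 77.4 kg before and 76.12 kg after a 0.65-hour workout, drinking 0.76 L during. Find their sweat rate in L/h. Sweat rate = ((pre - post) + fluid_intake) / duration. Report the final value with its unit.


Body mass change = 1.28 kg
Total sweat loss = 1.28 + 0.76 = 2.04 L
Rate = 2.04 / 0.65 = 3.138 L/h

3.138 L/h


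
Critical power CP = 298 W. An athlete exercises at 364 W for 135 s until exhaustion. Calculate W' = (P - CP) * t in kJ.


P - CP = 364 - 298 = 66 W
W' = 66 * 135 = 8910 J
= 8910 / 1000 = 8.91 kJ

8.91 kJ


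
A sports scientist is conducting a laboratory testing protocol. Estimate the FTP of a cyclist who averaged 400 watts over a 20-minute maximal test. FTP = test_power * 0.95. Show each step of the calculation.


FTP = 400 * 0.95 = 380.0 W

380.0 W


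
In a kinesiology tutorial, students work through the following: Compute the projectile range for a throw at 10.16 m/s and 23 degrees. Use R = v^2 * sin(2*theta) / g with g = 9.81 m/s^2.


Two times the angle = 46 degrees
sin(46) = 0.71934
R = 103.2256 * 0.71934 / 9.81 = 7.569 m

7.569 m


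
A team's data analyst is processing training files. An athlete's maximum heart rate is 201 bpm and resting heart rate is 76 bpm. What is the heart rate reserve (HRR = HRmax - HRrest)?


HRR = HRmax - HRrest
= 201 - 76
= 125 bpm

125 bpm


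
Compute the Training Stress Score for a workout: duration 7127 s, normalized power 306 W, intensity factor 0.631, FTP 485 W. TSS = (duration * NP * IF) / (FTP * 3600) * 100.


Product = 7127 * 306 * 0.631 = 1376123.922
Base = 485 * 3600 = 1746000
TSS = 1376123.922 / 1746000 * 100 = 78.82

78.82 TSS


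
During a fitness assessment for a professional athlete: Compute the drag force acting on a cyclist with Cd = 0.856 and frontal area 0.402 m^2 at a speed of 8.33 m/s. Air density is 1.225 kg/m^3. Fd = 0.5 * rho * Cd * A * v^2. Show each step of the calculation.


Step 1: v^2 = 69.3889
Step 2: Fd = 0.5 * 1.225 * 0.856 * 0.402 * 69.3889
= 14.625 N

14.625 N


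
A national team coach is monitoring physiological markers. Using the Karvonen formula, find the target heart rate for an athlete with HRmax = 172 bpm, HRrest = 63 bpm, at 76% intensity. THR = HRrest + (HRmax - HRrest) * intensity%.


HRR = 172 - 63 = 109
THR = 63 + 109 * 0.76
= 63 + 82.84
= 145.84 bpm

145.84 bpm


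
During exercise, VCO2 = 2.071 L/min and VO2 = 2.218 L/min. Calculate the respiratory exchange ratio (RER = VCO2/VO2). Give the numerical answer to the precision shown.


RER = VCO2 / VO2
= 2.071 / 2.218
= 0.9337

0.9337


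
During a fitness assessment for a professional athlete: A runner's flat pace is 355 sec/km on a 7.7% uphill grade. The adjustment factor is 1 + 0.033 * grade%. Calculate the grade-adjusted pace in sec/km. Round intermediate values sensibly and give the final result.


Factor = 1 + 0.033 * 7.7 = 1.2541
Adjusted pace = 355 * 1.2541
= 445.21 sec/km

445.21 s/km


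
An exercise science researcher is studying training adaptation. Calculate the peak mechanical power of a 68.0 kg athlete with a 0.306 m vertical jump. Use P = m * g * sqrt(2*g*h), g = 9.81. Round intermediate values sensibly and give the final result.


First, sqrt(2gh) = sqrt(2 * 9.81 * 0.306)
= sqrt(6.00372) = 2.450249 m/s
Power = 68.0 * 9.81 * 2.450249 = 1634.51 W

1634.51 W


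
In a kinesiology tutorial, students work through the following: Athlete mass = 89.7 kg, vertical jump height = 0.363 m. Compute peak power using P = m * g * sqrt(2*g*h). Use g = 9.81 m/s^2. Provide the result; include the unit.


sqrt(2 * 9.81 * 0.363) = sqrt(7.12206) = 2.668719 m/s
P = 89.7 * 9.81 * 2.668719
= 2348.36 W

2348.36 W


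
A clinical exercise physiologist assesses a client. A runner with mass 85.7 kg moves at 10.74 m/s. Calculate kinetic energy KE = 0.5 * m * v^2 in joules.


v^2 = 10.74^2 = 115.3476
KE = 0.5 * 85.7 * 115.3476
= 4942.64 J

4942.64 J


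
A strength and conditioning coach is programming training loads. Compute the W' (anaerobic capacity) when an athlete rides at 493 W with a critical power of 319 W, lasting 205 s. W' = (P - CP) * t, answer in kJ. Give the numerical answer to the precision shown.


Above-CP power = 174 W
Duration = 205 s
W' = 174 * 205 = 35670 J
Convert: 35670 / 1000 = 35.67 kJ

35.67 kJ


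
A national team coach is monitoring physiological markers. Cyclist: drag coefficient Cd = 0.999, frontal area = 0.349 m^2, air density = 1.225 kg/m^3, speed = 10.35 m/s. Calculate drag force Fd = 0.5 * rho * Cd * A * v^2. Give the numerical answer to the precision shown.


v^2 = 10.35^2 = 107.1225
Fd = 0.5 * 1.225 * 0.999 * 0.349 * 107.1225
= 22.876 N

22.876 N


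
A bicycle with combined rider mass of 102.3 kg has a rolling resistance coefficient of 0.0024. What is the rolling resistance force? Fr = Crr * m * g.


Fr = 0.0024 * 102.3 * 9.81
= 0.24552 * 9.81
= 2.409 N

2.409 N


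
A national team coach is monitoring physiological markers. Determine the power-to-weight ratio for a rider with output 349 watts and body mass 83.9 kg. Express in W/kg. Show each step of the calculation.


P/W = 349 / 83.9 = 4.16 W/kg

4.16 W/kg


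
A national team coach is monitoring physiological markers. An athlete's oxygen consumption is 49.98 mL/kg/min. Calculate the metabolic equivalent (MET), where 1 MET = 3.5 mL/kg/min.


MET = VO2 / 3.5
= 49.98 / 3.5
= 14.28 METs

14.28 METs


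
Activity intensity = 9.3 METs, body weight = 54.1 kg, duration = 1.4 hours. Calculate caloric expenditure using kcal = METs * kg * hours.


kcal = 9.3 * 54.1 * 1.4
= 503.13 * 1.4
= 704.38 kcal

704.38 kcal


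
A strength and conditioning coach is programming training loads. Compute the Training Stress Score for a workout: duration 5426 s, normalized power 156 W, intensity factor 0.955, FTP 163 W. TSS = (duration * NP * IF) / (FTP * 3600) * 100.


Product = 5426 * 156 * 0.955 = 808365.48
Base = 163 * 3600 = 586800
TSS = 808365.48 / 586800 * 100 = 137.76

137.76 TSS


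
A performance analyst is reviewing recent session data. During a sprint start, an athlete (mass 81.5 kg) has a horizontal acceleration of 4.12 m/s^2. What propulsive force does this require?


Propulsive force = mass * acceleration
= 81.5 kg * 4.12 m/s^2
= 335.78 N

335.78 N


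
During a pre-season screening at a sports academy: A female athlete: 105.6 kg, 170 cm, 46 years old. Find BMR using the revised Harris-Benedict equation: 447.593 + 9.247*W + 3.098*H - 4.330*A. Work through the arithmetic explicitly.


Intercept = 447.593
Weight contribution = 9.247 * 105.6 = 976.4832
Height contribution = 3.098 * 170 = 526.66
Age contribution = 4.33 * 46 = 199.18
BMR = 447.593 + 976.4832 + 526.66 - 199.18
= 1751.56 kcal/day

1751.56 kcal/day


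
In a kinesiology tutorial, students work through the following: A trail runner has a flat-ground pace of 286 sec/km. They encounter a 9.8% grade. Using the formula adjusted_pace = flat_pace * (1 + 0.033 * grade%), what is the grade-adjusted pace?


Grade factor = 1 + 0.033 * 9.8 = 1.3234
Adjusted = 286 * 1.3234 = 378.49 sec/km

378.49 s/km


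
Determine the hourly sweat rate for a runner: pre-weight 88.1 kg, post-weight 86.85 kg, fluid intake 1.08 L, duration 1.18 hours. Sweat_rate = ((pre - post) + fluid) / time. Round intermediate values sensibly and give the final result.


Mass lost = 88.1 - 86.85 = 1.25 kg
Add fluid consumed: 1.25 + 1.08 = 2.33 L total sweat
Sweat rate = 2.33 / 1.18 = 1.975 L/h

1.975 L/h


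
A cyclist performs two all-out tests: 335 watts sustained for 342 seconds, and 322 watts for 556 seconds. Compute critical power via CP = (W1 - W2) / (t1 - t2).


W1 = P1 * t1 = 335 * 342 = 114570 J
W2 = P2 * t2 = 322 * 556 = 179032 J
CP = (114570 - 179032) / (342 - 556)
= 301.22 W

301.22 W


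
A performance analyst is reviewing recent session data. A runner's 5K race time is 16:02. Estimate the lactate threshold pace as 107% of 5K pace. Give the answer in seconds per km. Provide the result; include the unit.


Total race time = 16*60 + 2 = 962 seconds
5K pace = 962 / 5 = 192.4 sec/km
LT pace = 192.4 * 1.07 = 205.87 sec/km

205.87 s/km


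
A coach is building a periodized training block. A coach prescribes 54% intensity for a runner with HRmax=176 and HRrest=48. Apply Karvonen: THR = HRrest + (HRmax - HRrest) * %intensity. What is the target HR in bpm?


Heart rate reserve = 176 - 48 = 128
Intensity fraction = 54 / 100 = 0.54
THR = 48 + 128 * 0.54 = 117.12 bpm

117.12 bpm


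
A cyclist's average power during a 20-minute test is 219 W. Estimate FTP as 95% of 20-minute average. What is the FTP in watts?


FTP = 20-min power * 0.95
= 219 * 0.95
= 208.05 W

208.05 W


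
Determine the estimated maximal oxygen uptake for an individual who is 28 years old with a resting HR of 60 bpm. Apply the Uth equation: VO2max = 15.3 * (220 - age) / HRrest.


HRmax = 220 - 28 = 192
VO2max = 15.3 * (192 / 60)
= 15.3 * 3.2
= 48.96 mL/kg/min

48.96 mL/kg/min


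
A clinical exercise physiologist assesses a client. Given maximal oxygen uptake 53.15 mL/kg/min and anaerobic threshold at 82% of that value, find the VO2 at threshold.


Percentage as decimal = 0.82
VO2 at AT = 53.15 * 0.82 = 43.58 mL/kg/min

43.58 mL/kg/min


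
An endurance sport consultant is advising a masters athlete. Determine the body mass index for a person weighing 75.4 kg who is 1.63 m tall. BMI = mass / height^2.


BMI = mass / height^2
= 75.4 / 1.63^2
= 75.4 / 2.6569
= 28.38 kg/m^2

28.38 kg/m^2


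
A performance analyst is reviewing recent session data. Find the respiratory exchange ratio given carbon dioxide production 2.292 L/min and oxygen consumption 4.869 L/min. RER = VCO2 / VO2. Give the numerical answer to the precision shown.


VCO2 = 2.292 L/min
VO2 = 4.869 L/min
RER = 2.292 / 4.869 = 0.4707

0.4707


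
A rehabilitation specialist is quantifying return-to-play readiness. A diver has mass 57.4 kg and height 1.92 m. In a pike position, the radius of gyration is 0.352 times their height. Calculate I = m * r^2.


r = 0.352 * 1.92 = 0.67584 m
I = m * r^2 = 57.4 * 0.45676 = 26.218 kg*m^2

26.218 kg*m^2


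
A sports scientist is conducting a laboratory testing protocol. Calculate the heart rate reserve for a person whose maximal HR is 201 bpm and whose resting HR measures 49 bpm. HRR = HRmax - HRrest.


HRmax = 201 bpm
HRrest = 49 bpm
HRR = 201 - 49 = 152 bpm

152 bpm


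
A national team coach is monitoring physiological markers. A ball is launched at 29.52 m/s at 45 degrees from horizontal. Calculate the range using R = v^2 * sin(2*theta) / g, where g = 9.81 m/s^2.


sin(2 * 45) = sin(90) = 1.0
v^2 = 29.52^2 = 871.4304
R = 871.4304 * 1.0 / 9.81
= 88.831 m

88.831 m


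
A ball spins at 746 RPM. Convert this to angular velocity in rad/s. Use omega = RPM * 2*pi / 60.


omega = 746 * 2 * pi / 60
= 746 * 6.28318531 / 60
= 4687.256 / 60
= 78.121 rad/s

78.121 rad/s


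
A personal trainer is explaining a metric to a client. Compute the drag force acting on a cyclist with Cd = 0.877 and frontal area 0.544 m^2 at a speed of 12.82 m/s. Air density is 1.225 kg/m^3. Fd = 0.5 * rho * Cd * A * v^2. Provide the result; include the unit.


Step 1: v^2 = 164.3524
Step 2: Fd = 0.5 * 1.225 * 0.877 * 0.544 * 164.3524
= 48.026 N

48.026 N


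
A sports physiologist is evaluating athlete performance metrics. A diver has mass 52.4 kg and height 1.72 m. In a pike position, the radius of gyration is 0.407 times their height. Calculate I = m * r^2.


r = 0.407 * 1.72 = 0.70004 m
I = m * r^2 = 52.4 * 0.490056 = 25.679 kg*m^2

25.679 kg*m^2


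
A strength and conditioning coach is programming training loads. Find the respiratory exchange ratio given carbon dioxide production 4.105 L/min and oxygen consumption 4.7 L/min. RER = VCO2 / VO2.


VCO2 = 4.105 L/min
VO2 = 4.7 L/min
RER = 4.105 / 4.7 = 0.8734

0.8734


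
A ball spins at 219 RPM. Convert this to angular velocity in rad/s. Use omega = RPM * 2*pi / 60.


omega = 219 * 2 * pi / 60
= 219 * 6.28318531 / 60
= 1376.018 / 60
= 22.934 rad/s

22.934 rad/s


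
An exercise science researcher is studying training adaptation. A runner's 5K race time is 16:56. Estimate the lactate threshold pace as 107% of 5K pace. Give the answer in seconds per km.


Total race time = 16*60 + 56 = 1016 seconds
5K pace = 1016 / 5 = 203.2 sec/km
LT pace = 203.2 * 1.07 = 217.42 sec/km

217.42 s/km


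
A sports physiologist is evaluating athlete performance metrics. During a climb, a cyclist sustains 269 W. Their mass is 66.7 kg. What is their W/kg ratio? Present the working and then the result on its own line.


Power-to-weight = 269 W / 66.7 kg
= 4.033 W/kg

4.033 W/kg


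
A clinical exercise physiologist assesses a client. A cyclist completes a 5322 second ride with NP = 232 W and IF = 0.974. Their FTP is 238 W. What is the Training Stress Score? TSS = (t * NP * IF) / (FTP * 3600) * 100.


t * NP * IF = 5322 * 232 * 0.974 = 1202601.696
FTP * 3600 = 856800
TSS = (1202601.696 / 856800) * 100 = 140.36

140.36 TSS


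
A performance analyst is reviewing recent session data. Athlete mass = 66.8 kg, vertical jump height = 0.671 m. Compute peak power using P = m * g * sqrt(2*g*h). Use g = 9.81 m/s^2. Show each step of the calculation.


sqrt(2 * 9.81 * 0.671) = sqrt(13.16502) = 3.628363 m/s
P = 66.8 * 9.81 * 3.628363
= 2377.7 W

2377.7 W
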